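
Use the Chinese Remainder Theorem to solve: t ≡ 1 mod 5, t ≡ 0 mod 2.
M = 5 × 2 = 10. M₁ = 2, y₁ ≡ 3 mod 5. M₂ = 5, y₂ ≡ 1 mod 2. t = 1×2×3 + 0×5×1 ≡ 6 mod 10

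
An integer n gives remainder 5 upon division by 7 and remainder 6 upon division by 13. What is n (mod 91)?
M = 7 × 13 = 91. M₁ = 13, y₁ ≡ 6 (mod 7). M₂ = 7, y₂ ≡ 2 (mod 13). n = 5×13×6 + 6×7×2 ≡ 19 (mod 91)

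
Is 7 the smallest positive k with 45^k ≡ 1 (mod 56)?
Powers of 45 mod 56: 45^1≡45, 45^2≡9, 45^3≡13, 45^4≡25, 45^5≡5, 45^6≡1. Already 45^6≡1, so the order is 6 < 7. No, the actual order is 6.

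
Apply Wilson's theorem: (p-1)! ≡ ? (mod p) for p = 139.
By Wilson's theorem, (138)! ≡ -1 ≡ 138 mod 139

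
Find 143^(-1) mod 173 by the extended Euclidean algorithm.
Extended GCD: 143(-75) + 173(62) = 1. So 143^(-1) ≡ -75 ≡ 98 mod 173. Verify: 143 × 98 = 14014 ≡ 1 mod 173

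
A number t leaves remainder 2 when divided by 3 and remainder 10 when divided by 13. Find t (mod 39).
M = 3 × 13 = 39. M₁ = 13, y₁ ≡ 1 (mod 3). M₂ = 3, y₂ ≡ 9 (mod 13). t = 2×13×1 + 10×3×9 ≡ 23 (mod 39)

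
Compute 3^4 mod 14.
3^{4} = 81 ≡ 11 (mod 14)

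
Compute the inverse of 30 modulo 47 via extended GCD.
Extended GCD: 30(11) + 47(-7) = 1. So 30^(-1) ≡ 11 mod 47. Verify: 30 × 11 = 330 ≡ 1 mod 47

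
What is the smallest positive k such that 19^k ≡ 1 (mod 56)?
Powers of 19 mod 56: 19^1≡19, 19^2≡25, 19^3≡27, 19^4≡9, 19^5≡3, 19^6≡1. So the order of 19 is 6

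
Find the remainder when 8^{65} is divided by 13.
By Fermat: 8^{12} ≡ 1 (mod 13). 65 = 5×12 + 5. So 8^{65} ≡ 8^{5} ≡ 8 (mod 13)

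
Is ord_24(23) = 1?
Powers of 23 mod 24: 23^1≡23, 23^2≡1. 23^1≡23≢1, so ord ≠ 1. No, the actual order is 2.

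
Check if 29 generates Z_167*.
29^{83} ≡ 1 mod 167 and 83 < 166, so ord_167(29) = 83 ≠ 166 and 29 is not a primitive root.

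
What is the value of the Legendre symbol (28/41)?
(28/41) = 28^{20} mod 41 = -1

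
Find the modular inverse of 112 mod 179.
Since 179 is prime, by Fermat 112^(-1) ≡ 112^{177} ≡ 8 (mod 179). Verify: 112 × 8 = 896 ≡ 1 (mod 179)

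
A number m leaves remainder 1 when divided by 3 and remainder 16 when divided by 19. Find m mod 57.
M = 3 × 19 = 57. M₁ = 19, y₁ ≡ 1 mod 3. M₂ = 3, y₂ ≡ 13 mod 19. m = 1×19×1 + 16×3×13 ≡ 16 mod 57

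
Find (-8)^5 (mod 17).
By repeated squaring (mod 17): (-8)^{1}≡9, (-8)^{2}≡13, (-8)^{4}≡16. Then (-8)^{5} = (-8)^{4+1} ≡ 16 × 9 ≡ 8 (mod 17)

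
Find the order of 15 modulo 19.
Powers of 15 mod 19: 15^1≡15, 15^2≡16, 15^3≡12, 15^4≡9, 15^5≡2, 15^6≡11, 15^7≡13, 15^8≡5, 15^9≡18, 15^10≡4, 15^11≡3, 15^12≡7, 15^13≡10, 15^14≡17, 15^15≡8, 15^16≡6, 15^17≡14, 15^18≡1. ord_19(15) = 18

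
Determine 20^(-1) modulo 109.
Since 109 is prime, by Fermat 20^(-1) ≡ 20^{107} ≡ 60 mod 109. Verify: 20 × 60 = 1200 ≡ 1 mod 109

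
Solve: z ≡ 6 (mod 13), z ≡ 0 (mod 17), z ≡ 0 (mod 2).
M = 13 × 17 × 2 = 442. M₁ = 34, y₁ ≡ 5 (mod 13). M₂ = 26, y₂ ≡ 2 (mod 17). M₃ = 221, y₃ ≡ 1 (mod 2). z = 6×34×5 + 0×26×2 + 0×221×1 ≡ 136 (mod 442)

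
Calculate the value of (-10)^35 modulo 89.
By repeated squaring (mod 89): (-10)^{1}≡79, (-10)^{2}≡11, (-10)^{4}≡32, (-10)^{8}≡45, (-10)^{16}≡67, (-10)^{32}≡39. Then (-10)^{35} = (-10)^{32+2+1} ≡ 39 × 11 × 79 ≡ 71 (mod 89)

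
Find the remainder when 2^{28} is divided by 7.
By Fermat: 2^{6} ≡ 1 mod 7. 28 = 4×6 + 4. So 2^{28} ≡ 2^{4} ≡ 2 mod 7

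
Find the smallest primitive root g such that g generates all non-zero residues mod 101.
g = 2. Powers: [2, 4, 8, 16, 32, 64, 27, ...] generates all 100 non-zero residues.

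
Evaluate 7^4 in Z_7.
7^{4} = 2401 ≡ 0 mod 7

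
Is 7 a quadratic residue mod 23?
By Euler's criterion: 7^{11} ≡ 22 mod 23. Since this equals -1 (≡ 22), 7 is not a QR.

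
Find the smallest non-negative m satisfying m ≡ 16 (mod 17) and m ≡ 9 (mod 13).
M = 17 × 13 = 221. M₁ = 13, y₁ ≡ 4 (mod 17). M₂ = 17, y₂ ≡ 10 (mod 13). m = 16×13×4 + 9×17×10 ≡ 152 (mod 221)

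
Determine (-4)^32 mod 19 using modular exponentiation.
Using Fermat: (-4)^{18} ≡ 1 mod 19. 32 ≡ 14 mod 18. So (-4)^{32} ≡ (-4)^{14} ≡ 17 mod 19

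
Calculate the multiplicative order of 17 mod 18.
Powers of 17 mod 18: 17^1≡17, 17^2≡1. So the order of 17 is 2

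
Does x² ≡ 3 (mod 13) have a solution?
By Euler's criterion: 3^{6} ≡ 1 (mod 13). Since this equals 1, 3 is a QR.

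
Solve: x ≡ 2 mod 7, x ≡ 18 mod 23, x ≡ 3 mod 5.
M = 7 × 23 × 5 = 805. M₁ = 115, y₁ ≡ 5 mod 7. M₂ = 35, y₂ ≡ 2 mod 23. M₃ = 161, y₃ ≡ 1 mod 5. x = 2×115×5 + 18×35×2 + 3×161×1 ≡ 478 mod 805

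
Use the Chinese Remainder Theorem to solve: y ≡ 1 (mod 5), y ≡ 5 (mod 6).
M = 5 × 6 = 30. M₁ = 6, y₁ ≡ 1 (mod 5). M₂ = 5, y₂ ≡ 5 (mod 6). y = 1×6×1 + 5×5×5 ≡ 11 (mod 30)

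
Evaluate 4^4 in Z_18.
4^{4} = 256 ≡ 4 mod 18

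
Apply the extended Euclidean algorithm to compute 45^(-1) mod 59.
Extended GCD: 45(21) + 59(-16) = 1. So 45^(-1) ≡ 21 mod 59. Verify: 45 × 21 = 945 ≡ 1 mod 59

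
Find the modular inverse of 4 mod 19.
Since 19 is prime, by Fermat 4^(-1) ≡ 4^{17} ≡ 5 (mod 19). Verify: 4 × 5 = 20 ≡ 1 (mod 19)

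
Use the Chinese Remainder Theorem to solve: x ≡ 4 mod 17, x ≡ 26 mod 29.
M = 17 × 29 = 493. M₁ = 29, y₁ ≡ 10 mod 17. M₂ = 17, y₂ ≡ 12 mod 29. x = 4×29×10 + 26×17×12 ≡ 55 mod 493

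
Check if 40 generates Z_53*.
40^{26} ≡ 1 (mod 53) and 26 < 52, so ord_53(40) = 26 ≠ 52 and 40 is not a primitive root.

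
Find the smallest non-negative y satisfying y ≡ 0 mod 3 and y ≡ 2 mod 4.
M = 3 × 4 = 12. M₁ = 4, y₁ ≡ 1 mod 3. M₂ = 3, y₂ ≡ 3 mod 4. y = 0×4×1 + 2×3×3 ≡ 6 mod 12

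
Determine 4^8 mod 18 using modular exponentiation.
By repeated squaring (mod 18): 4^{1}≡4, 4^{2}≡16, 4^{4}≡4, 4^{8}≡16. So 4^{8} ≡ 16 (mod 18)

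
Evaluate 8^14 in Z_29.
By repeated squaring (mod 29): 8^{1}≡8, 8^{2}≡6, 8^{4}≡7, 8^{8}≡20. Then 8^{14} = 8^{8+4+2} ≡ 20 × 7 × 6 ≡ 28 (mod 29)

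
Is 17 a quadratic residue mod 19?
By Euler's criterion: 17^{9} ≡ 1 (mod 19). Since this equals 1, 17 is a QR.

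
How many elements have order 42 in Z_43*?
There are φ(43-1) = φ(42) = 12 primitive roots modulo 43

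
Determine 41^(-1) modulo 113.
Since 113 is prime, by Fermat 41^(-1) ≡ 41^{111} ≡ 102 mod 113. Verify: 41 × 102 = 4182 ≡ 1 mod 113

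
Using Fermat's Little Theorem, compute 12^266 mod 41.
By Fermat: 12^{40} ≡ 1 (mod 41). 266 ≡ 26 (mod 40). So 12^{266} ≡ 12^{26} ≡ 5 (mod 41)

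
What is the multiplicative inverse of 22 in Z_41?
Since 41 is prime, by Fermat 22^(-1) ≡ 22^{39} ≡ 28 mod 41. Verify: 22 × 28 = 616 ≡ 1 mod 41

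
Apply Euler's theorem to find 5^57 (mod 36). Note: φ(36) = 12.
By Euler: 5^{12} ≡ 1 (mod 36) since gcd(5, 36) = 1. 57 = 4×12 + 9. So 5^{57} ≡ 5^{9} ≡ 17 (mod 36)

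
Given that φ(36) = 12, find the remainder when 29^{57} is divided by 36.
By Euler: 29^{12} ≡ 1 (mod 36) since gcd(29, 36) = 1. 57 = 4×12 + 9. So 29^{57} ≡ 29^{9} ≡ 17 (mod 36)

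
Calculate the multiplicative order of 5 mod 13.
Powers of 5 mod 13: 5^1≡5, 5^2≡12, 5^3≡8, 5^4≡1. ord_13(5) = 4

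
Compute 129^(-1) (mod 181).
Since 181 is prime, by Fermat 129^(-1) ≡ 129^{179} ≡ 87 (mod 181). Verify: 129 × 87 = 11223 ≡ 1 (mod 181)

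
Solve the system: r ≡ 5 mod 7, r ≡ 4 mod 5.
M = 7 × 5 = 35. M₁ = 5, y₁ ≡ 3 mod 7. M₂ = 7, y₂ ≡ 3 mod 5. r = 5×5×3 + 4×7×3 ≡ 19 mod 35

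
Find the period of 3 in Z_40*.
Powers of 3 mod 40: 3^1≡3, 3^2≡9, 3^3≡27, 3^4≡1. Order = 4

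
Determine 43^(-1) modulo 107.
Since 107 is prime, by Fermat 43^(-1) ≡ 43^{105} ≡ 5 mod 107. Verify: 43 × 5 = 215 ≡ 1 mod 107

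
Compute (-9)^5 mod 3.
By repeated squaring mod 3: (-9)^{1}≡0, (-9)^{2}≡0, (-9)^{4}≡0. Then (-9)^{5} = (-9)^{4+1} ≡ 0 × 0 ≡ 0 mod 3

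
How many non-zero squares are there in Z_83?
The squaring map on Z_83* is 2-to-1, so there are (82)/2 = 41 QRs.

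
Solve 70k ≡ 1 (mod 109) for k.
Since 109 is prime, by Fermat 70^(-1) ≡ 70^{107} ≡ 95 (mod 109). Verify: 70 × 95 = 6650 ≡ 1 (mod 109)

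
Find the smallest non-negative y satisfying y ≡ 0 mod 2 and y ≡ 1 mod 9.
M = 2 × 9 = 18. M₁ = 9, y₁ ≡ 1 mod 2. M₂ = 2, y₂ ≡ 5 mod 9. y = 0×9×1 + 1×2×5 ≡ 10 mod 18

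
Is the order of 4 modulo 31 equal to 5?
Powers of 4 mod 31: 4^1≡4, 4^2≡16, 4^3≡2, 4^4≡8, 4^5≡1. First k with 4^k≡1 is k=5. Yes, ord_31(4) = 5.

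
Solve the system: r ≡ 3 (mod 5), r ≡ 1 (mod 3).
M = 5 × 3 = 15. M₁ = 3, y₁ ≡ 2 (mod 5). M₂ = 5, y₂ ≡ 2 (mod 3). r = 3×3×2 + 1×5×2 ≡ 13 (mod 15)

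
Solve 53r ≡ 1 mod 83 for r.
Since 83 is prime, by Fermat 53^(-1) ≡ 53^{81} ≡ 47 mod 83. Verify: 53 × 47 = 2491 ≡ 1 mod 83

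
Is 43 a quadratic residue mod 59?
By Euler's criterion: 43^{29} ≡ 58 (mod 59). Since this equals -1 (≡ 58), 43 is not a QR.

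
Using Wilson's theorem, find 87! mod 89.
(88)! = (87)! × (88) ≡ -1 (mod 89). So (87)! ≡ -1 × (88)^(-1) ≡ (-1)×(-1) = 1 (mod 89)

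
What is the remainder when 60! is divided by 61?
By Wilson's theorem, (60)! ≡ -1 ≡ 60 (mod 61)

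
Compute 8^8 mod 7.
Using Fermat: 8^{6} ≡ 1 (mod 7). 8 ≡ 2 (mod 6). So 8^{8} ≡ 8^{2} ≡ 1 (mod 7)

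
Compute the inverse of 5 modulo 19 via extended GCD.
Extended GCD: 5(4) + 19(-1) = 1. So 5^(-1) ≡ 4 (mod 19). Verify: 5 × 4 = 20 ≡ 1 (mod 19)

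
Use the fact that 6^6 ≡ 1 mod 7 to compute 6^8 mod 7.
By Fermat: 6^{6} ≡ 1 mod 7. So 6^{8} = 6^{6} · 6^{2} ≡ 6^{2} ≡ 1 mod 7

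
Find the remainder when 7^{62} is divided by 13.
By Fermat: 7^{12} ≡ 1 (mod 13). 62 = 5×12 + 2. So 7^{62} ≡ 7^{2} ≡ 10 (mod 13)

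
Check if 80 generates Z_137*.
ord_137(80) divides 136. For each prime q|136: 80^{68}≡136, 80^{8}≡59, none ≡ 1. So 80 has order 136 and is a primitive root mod 137.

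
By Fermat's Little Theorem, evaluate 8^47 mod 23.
By Fermat: 8^{22} ≡ 1 (mod 23). 47 = 2×22 + 3. So 8^{47} ≡ 8^{3} ≡ 6 (mod 23)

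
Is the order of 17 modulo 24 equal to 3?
Powers of 17 mod 24: 17^1≡17, 17^2≡1. Already 17^2≡1, so the order is 2 < 3. No, the actual order is 2.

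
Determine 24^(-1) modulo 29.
Since 29 is prime, by Fermat 24^(-1) ≡ 24^{27} ≡ 23 mod 29. Verify: 24 × 23 = 552 ≡ 1 mod 29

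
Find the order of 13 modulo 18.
Powers of 13 mod 18: 13^1≡13, 13^2≡7, 13^3≡1. Order = 3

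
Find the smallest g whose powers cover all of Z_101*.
g = 2. Powers: [2, 4, 8, 16, 32, 64, 27, 54, ...] generates all 100 non-zero residues.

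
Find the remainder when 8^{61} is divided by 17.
By Fermat: 8^{16} ≡ 1 mod 17. 61 = 3×16 + 13. So 8^{61} ≡ 8^{13} ≡ 9 mod 17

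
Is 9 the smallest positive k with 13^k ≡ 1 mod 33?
Powers of 13 mod 33: 13^1≡13, 13^2≡4, 13^3≡19, 13^4≡16, 13^5≡10, 13^6≡31, 13^7≡7, 13^8≡25, 13^9≡28, 13^10≡1. 13^9≡28≢1, so ord ≠ 9. No, the actual order is 10.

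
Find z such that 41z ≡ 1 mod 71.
Since 71 is prime, by Fermat 41^(-1) ≡ 41^{69} ≡ 26 mod 71. Verify: 41 × 26 = 1066 ≡ 1 mod 71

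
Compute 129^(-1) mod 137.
Since 137 is prime, by Fermat 129^(-1) ≡ 129^{135} ≡ 17 mod 137. Verify: 129 × 17 = 2193 ≡ 1 mod 137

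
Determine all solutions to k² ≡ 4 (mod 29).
The square roots of 4 mod 29 are 27 and 2. Verify: 27² = 729 ≡ 4 (mod 29)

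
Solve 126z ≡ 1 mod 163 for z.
Since 163 is prime, by Fermat 126^(-1) ≡ 126^{161} ≡ 22 mod 163. Verify: 126 × 22 = 2772 ≡ 1 mod 163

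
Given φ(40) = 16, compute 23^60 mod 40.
By Euler: 23^{16} ≡ 1 mod 40 since gcd(23, 40) = 1. 60 = 3×16 + 12. So 23^{60} ≡ 23^{12} ≡ 1 mod 40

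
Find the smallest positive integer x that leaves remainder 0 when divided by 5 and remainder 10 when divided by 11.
M = 5 × 11 = 55. M₁ = 11, y₁ ≡ 1 (mod 5). M₂ = 5, y₂ ≡ 9 (mod 11). x = 0×11×1 + 10×5×9 ≡ 10 (mod 55)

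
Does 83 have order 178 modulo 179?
83^{89} ≡ 1 mod 179 and 89 < 178, so ord_179(83) = 89 ≠ 178 and 83 is not a primitive root.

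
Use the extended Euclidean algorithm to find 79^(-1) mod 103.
Extended GCD: 79(30) + 103(-23) = 1. So 79^(-1) ≡ 30 (mod 103). Verify: 79 × 30 = 2370 ≡ 1 (mod 103)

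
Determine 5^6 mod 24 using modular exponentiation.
By repeated squaring mod 24: 5^{1}≡5, 5^{2}≡1, 5^{4}≡1. Then 5^{6} = 5^{4+2} ≡ 1 × 1 ≡ 1 mod 24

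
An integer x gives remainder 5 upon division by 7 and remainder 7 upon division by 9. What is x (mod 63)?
M = 7 × 9 = 63. M₁ = 9, y₁ ≡ 4 (mod 7). M₂ = 7, y₂ ≡ 4 (mod 9). x = 5×9×4 + 7×7×4 ≡ 61 (mod 63)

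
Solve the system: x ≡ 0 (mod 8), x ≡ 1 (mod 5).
M = 8 × 5 = 40. M₁ = 5, y₁ ≡ 5 (mod 8). M₂ = 8, y₂ ≡ 2 (mod 5). x = 0×5×5 + 1×8×2 ≡ 16 (mod 40)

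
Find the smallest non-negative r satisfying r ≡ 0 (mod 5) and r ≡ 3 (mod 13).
M = 5 × 13 = 65. M₁ = 13, y₁ ≡ 2 (mod 5). M₂ = 5, y₂ ≡ 8 (mod 13). r = 0×13×2 + 3×5×8 ≡ 55 (mod 65)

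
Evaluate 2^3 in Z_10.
2^{3} = 8 ≡ 8 (mod 10)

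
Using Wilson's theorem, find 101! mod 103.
(102)! = (101)! × (102) ≡ -1 (mod 103). So (101)! ≡ -1 × (102)^(-1) ≡ (-1)×(-1) = 1 (mod 103)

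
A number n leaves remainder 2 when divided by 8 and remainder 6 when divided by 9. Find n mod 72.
M = 8 × 9 = 72. M₁ = 9, y₁ ≡ 1 mod 8. M₂ = 8, y₂ ≡ 8 mod 9. n = 2×9×1 + 6×8×8 ≡ 42 mod 72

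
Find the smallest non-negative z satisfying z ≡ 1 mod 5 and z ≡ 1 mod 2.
M = 5 × 2 = 10. M₁ = 2, y₁ ≡ 3 mod 5. M₂ = 5, y₂ ≡ 1 mod 2. z = 1×2×3 + 1×5×1 ≡ 1 mod 10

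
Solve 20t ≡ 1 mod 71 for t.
Since 71 is prime, by Fermat 20^(-1) ≡ 20^{69} ≡ 32 mod 71. Verify: 20 × 32 = 640 ≡ 1 mod 71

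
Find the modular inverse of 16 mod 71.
Since 71 is prime, by Fermat 16^(-1) ≡ 16^{69} ≡ 40 (mod 71). Verify: 16 × 40 = 640 ≡ 1 (mod 71)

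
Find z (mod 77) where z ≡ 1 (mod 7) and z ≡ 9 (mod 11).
M = 7 × 11 = 77. M₁ = 11, y₁ ≡ 2 (mod 7). M₂ = 7, y₂ ≡ 8 (mod 11). z = 1×11×2 + 9×7×8 ≡ 64 (mod 77)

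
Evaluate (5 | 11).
(5/11) = 5^{5} mod 11 = 1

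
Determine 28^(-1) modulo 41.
Since 41 is prime, by Fermat 28^(-1) ≡ 28^{39} ≡ 22 (mod 41). Verify: 28 × 22 = 616 ≡ 1 (mod 41)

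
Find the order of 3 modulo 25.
Powers of 3 mod 25: 3^1≡3, 3^2≡9, 3^3≡2, 3^4≡6, 3^5≡18, 3^6≡4, 3^7≡12, 3^8≡11, 3^9≡8, 3^10≡24, 3^11≡22, 3^12≡16, 3^13≡23, 3^14≡19, 3^15≡7, 3^16≡21, 3^17≡13, 3^18≡14, 3^19≡17, 3^20≡1. Order = 20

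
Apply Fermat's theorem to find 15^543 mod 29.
By Fermat: 15^{28} ≡ 1 mod 29. 543 ≡ 11 mod 28. So 15^{543} ≡ 15^{11} ≡ 21 mod 29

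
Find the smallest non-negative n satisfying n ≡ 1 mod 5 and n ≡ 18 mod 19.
M = 5 × 19 = 95. M₁ = 19, y₁ ≡ 4 mod 5. M₂ = 5, y₂ ≡ 4 mod 19. n = 1×19×4 + 18×5×4 ≡ 56 mod 95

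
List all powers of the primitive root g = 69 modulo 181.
69^1, 69^2, ..., 69^{180} mod 181: [69, 55, 175, 129, 32, 36, 131, 170, 146, 119, 66, 29, 10, 147, 7, 121, 23, 139, 179, 43, 71, 12, 104, 117, 109, 100, 22, 70, 124, 49, 123, 161, 68, 167, 120, 135, 84, 4, 95, 39, 157, 154, 128, 144, 162, 137, 41, 114, 83, 116, 40, 45, 28, 122, 92, 13, 173, 172, 103, 48, 54, 106, 74, 38, 88, 99, 134, 15, 130, 101, 91, 125, 118, 178, 155, 16, 18, 156, 85, 73, 150, 33, 105, 5, 164, 94, 151, 102, 160, 180, 112, 126, 6, 52, 149, 145, 50, 11, 35, 62, 115, 152, 171, 34, 174, 60, 158, 42, 2, 138, 110, 169, 77, 64, 72, 81, 159, 111, 57, 132, 58, 20, 113, 14, 61, 46, 97, 177, 86, 142, 24, 27, 53, 37, 19, 44, 140, 67, 98, 65, 141, 136, 153, 59, 89, 168, 8, 9, 78, 133, 127, 75, 107, 143, 93, 82, 47, 166, 51, 80, 90, 56, 63, 3, 26, 165, 163, 25, 96, 108, 31, 148, 76, 176, 17, 87, 30, 79, 21, 1]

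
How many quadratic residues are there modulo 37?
The squaring map on Z_37* is 2-to-1, so there are (36)/2 = 18 QRs.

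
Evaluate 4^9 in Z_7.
Using Fermat: 4^{6} ≡ 1 mod 7. 9 ≡ 3 mod 6. So 4^{9} ≡ 4^{3} ≡ 1 mod 7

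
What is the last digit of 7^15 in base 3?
Using Fermat: 7^{2} ≡ 1 (mod 3). 15 ≡ 1 (mod 2). So 7^{15} ≡ 7^{1} ≡ 1 (mod 3)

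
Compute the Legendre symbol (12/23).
(12/23) = 12^{11} mod 23 = 1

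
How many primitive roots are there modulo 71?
A prime p has φ(p-1) primitive roots; here φ(70) = 24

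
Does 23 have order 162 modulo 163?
23^{18} ≡ 1 mod 163 and 18 < 162, so ord_163(23) = 18 ≠ 162 and 23 is not a primitive root.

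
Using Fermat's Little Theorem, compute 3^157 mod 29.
By Fermat: 3^{28} ≡ 1 (mod 29). 157 = 5×28 + 17. So 3^{157} ≡ 3^{17} ≡ 2 (mod 29)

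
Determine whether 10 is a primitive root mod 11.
10^{2} ≡ 1 mod 11 and 2 < 10, so ord_11(10) = 2 ≠ 10 and 10 is not a primitive root.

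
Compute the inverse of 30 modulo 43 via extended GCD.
Extended GCD: 30(-10) + 43(7) = 1. So 30^(-1) ≡ -10 ≡ 33 mod 43. Verify: 30 × 33 = 990 ≡ 1 mod 43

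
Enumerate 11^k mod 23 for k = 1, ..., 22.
11^1, 11^2, ..., 11^{22} mod 23: [11, 6, 20, 13, 5, 9, 7, 8, 19, 2, 22, 12, 17, 3, 10, 18, 14, 16, 15, 4, 21, 1]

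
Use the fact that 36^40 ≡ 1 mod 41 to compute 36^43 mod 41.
By Fermat: 36^{40} ≡ 1 mod 41. So 36^{43} = 36^{40} · 36^{3} ≡ 36^{3} ≡ 39 mod 41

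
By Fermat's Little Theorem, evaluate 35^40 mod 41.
By Fermat's Little Theorem, 35^{40} ≡ 1 mod 41 since 41 is prime and gcd(35, 41) = 1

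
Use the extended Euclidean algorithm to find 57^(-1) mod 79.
Extended GCD: 57(-18) + 79(13) = 1. So 57^(-1) ≡ -18 ≡ 61 mod 79. Verify: 57 × 61 = 3477 ≡ 1 mod 79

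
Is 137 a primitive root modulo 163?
ord_163(137) divides 162. For each prime q|162: 137^{81}≡162, 137^{54}≡104, none ≡ 1. So 137 has order 162 and is a primitive root mod 163.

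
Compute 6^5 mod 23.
By repeated squaring mod 23: 6^{1}≡6, 6^{2}≡13, 6^{4}≡8. Then 6^{5} = 6^{4+1} ≡ 8 × 6 ≡ 2 mod 23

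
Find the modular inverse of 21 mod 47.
Since 47 is prime, by Fermat 21^(-1) ≡ 21^{45} ≡ 9 mod 47. Verify: 21 × 9 = 189 ≡ 1 mod 47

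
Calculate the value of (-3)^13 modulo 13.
Using Fermat: (-3)^{12} ≡ 1 (mod 13). 13 ≡ 1 (mod 12). So (-3)^{13} ≡ (-3)^{1} ≡ 10 (mod 13)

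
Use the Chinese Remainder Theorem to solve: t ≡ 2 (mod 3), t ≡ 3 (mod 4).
M = 3 × 4 = 12. M₁ = 4, y₁ ≡ 1 (mod 3). M₂ = 3, y₂ ≡ 3 (mod 4). t = 2×4×1 + 3×3×3 ≡ 11 (mod 12)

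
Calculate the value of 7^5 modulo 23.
By repeated squaring mod 23: 7^{1}≡7, 7^{2}≡3, 7^{4}≡9. Then 7^{5} = 7^{4+1} ≡ 9 × 7 ≡ 17 mod 23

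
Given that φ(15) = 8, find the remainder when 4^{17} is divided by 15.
By Euler: 4^{8} ≡ 1 mod 15 since gcd(4, 15) = 1. 17 = 2×8 + 1. So 4^{17} ≡ 4^{1} ≡ 4 mod 15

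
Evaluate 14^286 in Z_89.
Using Fermat: 14^{88} ≡ 1 (mod 89). 286 ≡ 22 (mod 88). So 14^{286} ≡ 14^{22} ≡ 34 (mod 89)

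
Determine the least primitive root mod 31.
g = 3. For each prime q|30: 3^{15}≡30, 3^{10}≡25, 3^{6}≡16, none ≡ 1, so ord_31(3) = 30 and 3 is a primitive root.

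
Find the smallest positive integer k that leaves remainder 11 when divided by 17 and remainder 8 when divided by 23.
M = 17 × 23 = 391. M₁ = 23, y₁ ≡ 3 (mod 17). M₂ = 17, y₂ ≡ 19 (mod 23). k = 11×23×3 + 8×17×19 ≡ 215 (mod 391)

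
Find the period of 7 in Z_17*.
Powers of 7 mod 17: 7^1≡7, 7^2≡15, 7^3≡3, 7^4≡4, 7^5≡11, 7^6≡9, 7^7≡12, 7^8≡16, 7^9≡10, 7^10≡2, 7^11≡14, 7^12≡13, 7^13≡6, 7^14≡8, 7^15≡5, 7^16≡1. ord_17(7) = 16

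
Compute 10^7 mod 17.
By repeated squaring (mod 17): 10^{1}≡10, 10^{2}≡15, 10^{4}≡4. Then 10^{7} = 10^{4+2+1} ≡ 4 × 15 × 10 ≡ 5 (mod 17)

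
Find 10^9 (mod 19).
By repeated squaring (mod 19): 10^{1}≡10, 10^{2}≡5, 10^{4}≡6, 10^{8}≡17. Then 10^{9} = 10^{8+1} ≡ 17 × 10 ≡ 18 (mod 19)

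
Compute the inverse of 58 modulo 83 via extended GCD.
Extended GCD: 58(-10) + 83(7) = 1. So 58^(-1) ≡ -10 ≡ 73 mod 83. Verify: 58 × 73 = 4234 ≡ 1 mod 83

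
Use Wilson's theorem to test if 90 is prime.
(89)! mod 90 = 0. Since 0 ≢ -1 (mod 90), 90 is not prime.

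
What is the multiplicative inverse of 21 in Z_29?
Since 29 is prime, by Fermat 21^(-1) ≡ 21^{27} ≡ 18 mod 29. Verify: 21 × 18 = 378 ≡ 1 mod 29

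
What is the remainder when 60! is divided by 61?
By Wilson's theorem, (60)! ≡ -1 ≡ 60 (mod 61)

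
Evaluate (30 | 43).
(30/43) = 30^{21} mod 43 = -1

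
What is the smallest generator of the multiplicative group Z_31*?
g = 3. For each prime q|30: 3^{15}≡30, 3^{10}≡25, 3^{6}≡16, none ≡ 1, so ord_31(3) = 30 and 3 is a primitive root.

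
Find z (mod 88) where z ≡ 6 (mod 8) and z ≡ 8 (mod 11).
M = 8 × 11 = 88. M₁ = 11, y₁ ≡ 3 (mod 8). M₂ = 8, y₂ ≡ 7 (mod 11). z = 6×11×3 + 8×8×7 ≡ 30 (mod 88)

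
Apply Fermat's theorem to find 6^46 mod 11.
By Fermat: 6^{10} ≡ 1 mod 11. 46 = 4×10 + 6. So 6^{46} ≡ 6^{6} ≡ 5 mod 11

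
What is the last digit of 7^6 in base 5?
Using Fermat: 7^{4} ≡ 1 (mod 5). 6 ≡ 2 (mod 4). So 7^{6} ≡ 7^{2} ≡ 4 (mod 5)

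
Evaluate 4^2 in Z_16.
4^{2} = 16 ≡ 0 (mod 16)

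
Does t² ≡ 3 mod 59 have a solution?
By Euler's criterion: 3^{29} ≡ 1 mod 59. Since this equals 1, 3 is a QR.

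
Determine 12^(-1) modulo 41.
Since 41 is prime, by Fermat 12^(-1) ≡ 12^{39} ≡ 24 mod 41. Verify: 12 × 24 = 288 ≡ 1 mod 41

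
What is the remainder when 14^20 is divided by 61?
By repeated squaring mod 61: 14^{1}≡14, 14^{2}≡13, 14^{4}≡47, 14^{8}≡13, 14^{16}≡47. Then 14^{20} = 14^{16+4} ≡ 47 × 47 ≡ 13 mod 61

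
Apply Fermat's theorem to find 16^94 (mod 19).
By Fermat: 16^{18} ≡ 1 (mod 19). 94 = 5×18 + 4. So 16^{94} ≡ 16^{4} ≡ 5 (mod 19)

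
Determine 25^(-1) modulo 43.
Since 43 is prime, by Fermat 25^(-1) ≡ 25^{41} ≡ 31 mod 43. Verify: 25 × 31 = 775 ≡ 1 mod 43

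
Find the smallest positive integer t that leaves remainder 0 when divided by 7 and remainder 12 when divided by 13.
M = 7 × 13 = 91. M₁ = 13, y₁ ≡ 6 mod 7. M₂ = 7, y₂ ≡ 2 mod 13. t = 0×13×6 + 12×7×2 ≡ 77 mod 91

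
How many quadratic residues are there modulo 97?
For prime 97, there are (p-1)/2 = (97-1)/2 = 48 quadratic residues (excluding 0).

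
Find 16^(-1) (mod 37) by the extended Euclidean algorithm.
Extended GCD: 16(7) + 37(-3) = 1. So 16^(-1) ≡ 7 (mod 37). Verify: 16 × 7 = 112 ≡ 1 (mod 37)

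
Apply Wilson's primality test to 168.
(167)! mod 168 = 0. Since 0 ≢ -1 mod 168, 168 is not prime.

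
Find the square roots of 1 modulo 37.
The square roots of 1 mod 37 are 1 and 36. Verify: 1² = 1 ≡ 1 mod 37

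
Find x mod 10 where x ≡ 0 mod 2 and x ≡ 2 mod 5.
M = 2 × 5 = 10. M₁ = 5, y₁ ≡ 1 mod 2. M₂ = 2, y₂ ≡ 3 mod 5. x = 0×5×1 + 2×2×3 ≡ 2 mod 10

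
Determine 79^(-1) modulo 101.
Since 101 is prime, by Fermat 79^(-1) ≡ 79^{99} ≡ 78 (mod 101). Verify: 79 × 78 = 6162 ≡ 1 (mod 101)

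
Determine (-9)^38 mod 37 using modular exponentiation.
Using Fermat: (-9)^{36} ≡ 1 (mod 37). 38 ≡ 2 (mod 36). So (-9)^{38} ≡ (-9)^{2} ≡ 7 (mod 37)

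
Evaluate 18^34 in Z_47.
By repeated squaring mod 47: 18^{1}≡18, 18^{2}≡42, 18^{4}≡25, 18^{8}≡14, 18^{16}≡8, 18^{32}≡17. Then 18^{34} = 18^{32+2} ≡ 17 × 42 ≡ 9 mod 47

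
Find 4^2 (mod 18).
4^{2} = 16 ≡ 16 (mod 18)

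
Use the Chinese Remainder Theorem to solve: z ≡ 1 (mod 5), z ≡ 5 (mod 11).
M = 5 × 11 = 55. M₁ = 11, y₁ ≡ 1 (mod 5). M₂ = 5, y₂ ≡ 9 (mod 11). z = 1×11×1 + 5×5×9 ≡ 16 (mod 55)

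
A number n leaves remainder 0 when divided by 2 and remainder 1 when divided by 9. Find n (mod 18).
M = 2 × 9 = 18. M₁ = 9, y₁ ≡ 1 (mod 2). M₂ = 2, y₂ ≡ 5 (mod 9). n = 0×9×1 + 1×2×5 ≡ 10 (mod 18)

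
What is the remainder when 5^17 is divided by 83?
By repeated squaring mod 83: 5^{1}≡5, 5^{2}≡25, 5^{4}≡44, 5^{8}≡27, 5^{16}≡65. Then 5^{17} = 5^{16+1} ≡ 65 × 5 ≡ 76 mod 83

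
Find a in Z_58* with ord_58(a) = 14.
5 has order 14 mod 58 since 5^{14} ≡ 1 (mod 58) and no smaller power works.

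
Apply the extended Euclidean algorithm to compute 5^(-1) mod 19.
Extended GCD: 5(4) + 19(-1) = 1. So 5^(-1) ≡ 4 mod 19. Verify: 5 × 4 = 20 ≡ 1 mod 19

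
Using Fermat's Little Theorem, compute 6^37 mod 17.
By Fermat: 6^{16} ≡ 1 (mod 17). 37 = 2×16 + 5. So 6^{37} ≡ 6^{5} ≡ 7 (mod 17)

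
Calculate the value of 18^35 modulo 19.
Using Fermat: 18^{18} ≡ 1 (mod 19). 35 ≡ 17 (mod 18). So 18^{35} ≡ 18^{17} ≡ 18 (mod 19)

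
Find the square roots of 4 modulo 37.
The square roots of 4 mod 37 are 35 and 2. Verify: 35² = 1225 ≡ 4 mod 37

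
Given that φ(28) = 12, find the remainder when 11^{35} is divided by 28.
By Euler: 11^{12} ≡ 1 (mod 28) since gcd(11, 28) = 1. 35 = 2×12 + 11. So 11^{35} ≡ 11^{11} ≡ 23 (mod 28)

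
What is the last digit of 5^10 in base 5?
By repeated squaring (mod 5): 5^{1}≡0, 5^{2}≡0, 5^{4}≡0, 5^{8}≡0. Then 5^{10} = 5^{8+2} ≡ 0 × 0 ≡ 0 (mod 5)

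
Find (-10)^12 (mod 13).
Using Fermat: (-10)^{12} ≡ 1 (mod 13). 12 ≡ 0 (mod 12). So (-10)^{12} ≡ (-10)^{0} ≡ 1 (mod 13)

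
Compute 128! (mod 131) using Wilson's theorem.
(130)! = (128)! × (129) × (130) ≡ -1 (mod 131). So (128)! ≡ -1 × [(130)(129)]^(-1) ≡ 65 (mod 131)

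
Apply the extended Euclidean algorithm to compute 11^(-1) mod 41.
Extended GCD: 11(15) + 41(-4) = 1. So 11^(-1) ≡ 15 mod 41. Verify: 11 × 15 = 165 ≡ 1 mod 41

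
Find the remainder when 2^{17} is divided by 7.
By Fermat: 2^{6} ≡ 1 mod 7. 17 = 2×6 + 5. So 2^{17} ≡ 2^{5} ≡ 4 mod 7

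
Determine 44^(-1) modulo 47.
Since 47 is prime, by Fermat 44^(-1) ≡ 44^{45} ≡ 31 (mod 47). Verify: 44 × 31 = 1364 ≡ 1 (mod 47)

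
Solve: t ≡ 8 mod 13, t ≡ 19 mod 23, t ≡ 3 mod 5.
M = 13 × 23 × 5 = 1495. M₁ = 115, y₁ ≡ 6 mod 13. M₂ = 65, y₂ ≡ 17 mod 23. M₃ = 299, y₃ ≡ 4 mod 5. t = 8×115×6 + 19×65×17 + 3×299×4 ≡ 203 mod 1495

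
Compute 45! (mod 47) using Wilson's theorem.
(46)! = (45)! × (46) ≡ -1 (mod 47). So (45)! ≡ -1 × (46)^(-1) ≡ (-1)×(-1) = 1 (mod 47)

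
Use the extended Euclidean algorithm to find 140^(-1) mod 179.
Extended GCD: 140(78) + 179(-61) = 1. So 140^(-1) ≡ 78 mod 179. Verify: 140 × 78 = 10920 ≡ 1 mod 179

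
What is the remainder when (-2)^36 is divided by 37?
Using Fermat: (-2)^{36} ≡ 1 mod 37. 36 ≡ 0 mod 36. So (-2)^{36} ≡ (-2)^{0} ≡ 1 mod 37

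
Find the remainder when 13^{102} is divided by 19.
By Fermat: 13^{18} ≡ 1 (mod 19). 102 = 5×18 + 12. So 13^{102} ≡ 13^{12} ≡ 7 (mod 19)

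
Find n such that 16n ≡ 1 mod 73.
Since 73 is prime, by Fermat 16^(-1) ≡ 16^{71} ≡ 32 mod 73. Verify: 16 × 32 = 512 ≡ 1 mod 73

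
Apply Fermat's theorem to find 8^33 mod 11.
By Fermat: 8^{10} ≡ 1 mod 11. 33 = 3×10 + 3. So 8^{33} ≡ 8^{3} ≡ 6 mod 11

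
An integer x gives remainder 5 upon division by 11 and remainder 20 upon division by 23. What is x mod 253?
M = 11 × 23 = 253. M₁ = 23, y₁ ≡ 1 mod 11. M₂ = 11, y₂ ≡ 21 mod 23. x = 5×23×1 + 20×11×21 ≡ 181 mod 253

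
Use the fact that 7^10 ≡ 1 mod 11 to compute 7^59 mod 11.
By Fermat: 7^{10} ≡ 1 mod 11. 59 = 5×10 + 9. So 7^{59} ≡ 7^{9} ≡ 8 mod 11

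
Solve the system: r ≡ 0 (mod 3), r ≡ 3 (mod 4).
M = 3 × 4 = 12. M₁ = 4, y₁ ≡ 1 (mod 3). M₂ = 3, y₂ ≡ 3 (mod 4). r = 0×4×1 + 3×3×3 ≡ 3 (mod 12)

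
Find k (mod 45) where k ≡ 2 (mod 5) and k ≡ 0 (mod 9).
M = 5 × 9 = 45. M₁ = 9, y₁ ≡ 4 (mod 5). M₂ = 5, y₂ ≡ 2 (mod 9). k = 2×9×4 + 0×5×2 ≡ 27 (mod 45)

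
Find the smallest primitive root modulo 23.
g = 5. Powers: [5, 2, 10, 4, 20, 8, 17, 16, 11, ...] generates all 22 non-zero residues.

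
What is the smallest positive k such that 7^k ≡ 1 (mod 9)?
Powers of 7 mod 9: 7^1≡7, 7^2≡4, 7^3≡1. So the order of 7 is 3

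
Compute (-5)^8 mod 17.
By repeated squaring mod 17: (-5)^{1}≡12, (-5)^{2}≡8, (-5)^{4}≡13, (-5)^{8}≡16. So (-5)^{8} ≡ 16 mod 17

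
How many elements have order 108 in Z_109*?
There are φ(109-1) = φ(108) = 36 primitive roots modulo 109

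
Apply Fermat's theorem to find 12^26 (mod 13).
By Fermat: 12^{12} ≡ 1 (mod 13). 26 = 2×12 + 2. So 12^{26} ≡ 12^{2} ≡ 1 (mod 13)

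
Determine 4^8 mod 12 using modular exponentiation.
By repeated squaring (mod 12): 4^{1}≡4, 4^{2}≡4, 4^{4}≡4, 4^{8}≡4. So 4^{8} ≡ 4 (mod 12)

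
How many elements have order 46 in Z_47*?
There are φ(47-1) = φ(46) = 22 primitive roots modulo 47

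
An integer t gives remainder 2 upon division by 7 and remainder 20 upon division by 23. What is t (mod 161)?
M = 7 × 23 = 161. M₁ = 23, y₁ ≡ 4 (mod 7). M₂ = 7, y₂ ≡ 10 (mod 23). t = 2×23×4 + 20×7×10 ≡ 135 (mod 161)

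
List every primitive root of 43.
There are φ(42) = 12 primitive roots mod 43: {3, 5, 12, 18, 19, 20, 26, 28, 29, 30, 33, 34}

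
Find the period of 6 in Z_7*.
Powers of 6 mod 7: 6^1≡6, 6^2≡1. So the order of 6 is 2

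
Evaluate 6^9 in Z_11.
By repeated squaring mod 11: 6^{1}≡6, 6^{2}≡3, 6^{4}≡9, 6^{8}≡4. Then 6^{9} = 6^{8+1} ≡ 4 × 6 ≡ 2 mod 11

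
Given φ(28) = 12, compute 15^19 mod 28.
By Euler: 15^{12} ≡ 1 mod 28 since gcd(15, 28) = 1. 19 = 1×12 + 7. So 15^{19} ≡ 15^{7} ≡ 15 mod 28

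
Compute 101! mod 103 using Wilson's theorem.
(102)! = (101)! × (102) ≡ -1 mod 103. So (101)! ≡ -1 × (102)^(-1) ≡ (-1)×(-1) = 1 mod 103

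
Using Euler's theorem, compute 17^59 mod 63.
By Euler: 17^{36} ≡ 1 (mod 63) since gcd(17, 63) = 1. 59 = 1×36 + 23. So 17^{59} ≡ 17^{23} ≡ 26 (mod 63)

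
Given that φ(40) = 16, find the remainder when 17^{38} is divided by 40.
By Euler: 17^{16} ≡ 1 (mod 40) since gcd(17, 40) = 1. 38 = 2×16 + 6. So 17^{38} ≡ 17^{6} ≡ 9 (mod 40)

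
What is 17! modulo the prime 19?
(18)! = (17)! × (18) ≡ -1 mod 19. So (17)! ≡ -1 × (18)^(-1) ≡ (-1)×(-1) = 1 mod 19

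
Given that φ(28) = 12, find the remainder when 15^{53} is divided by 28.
By Euler: 15^{12} ≡ 1 mod 28 since gcd(15, 28) = 1. 53 = 4×12 + 5. So 15^{53} ≡ 15^{5} ≡ 15 mod 28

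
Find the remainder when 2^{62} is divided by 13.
By Fermat: 2^{12} ≡ 1 (mod 13). 62 = 5×12 + 2. So 2^{62} ≡ 2^{2} ≡ 4 (mod 13)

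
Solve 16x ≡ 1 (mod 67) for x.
Since 67 is prime, by Fermat 16^(-1) ≡ 16^{65} ≡ 21 (mod 67). Verify: 16 × 21 = 336 ≡ 1 (mod 67)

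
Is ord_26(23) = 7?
Powers of 23 mod 26: 23^1≡23, 23^2≡9, 23^3≡25, 23^4≡3, 23^5≡17, 23^6≡1. Already 23^6≡1, so the order is 6 < 7. No, the actual order is 6.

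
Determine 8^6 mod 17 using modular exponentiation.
By repeated squaring (mod 17): 8^{1}≡8, 8^{2}≡13, 8^{4}≡16. Then 8^{6} = 8^{4+2} ≡ 16 × 13 ≡ 4 (mod 17)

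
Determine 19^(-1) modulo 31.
Since 31 is prime, by Fermat 19^(-1) ≡ 19^{29} ≡ 18 mod 31. Verify: 19 × 18 = 342 ≡ 1 mod 31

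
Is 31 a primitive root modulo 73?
ord_73(31) divides 72. For each prime q|72: 31^{36}≡72, 31^{24}≡64, none ≡ 1. So 31 has order 72 and is a primitive root mod 73.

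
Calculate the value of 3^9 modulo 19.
By repeated squaring (mod 19): 3^{1}≡3, 3^{2}≡9, 3^{4}≡5, 3^{8}≡6. Then 3^{9} = 3^{8+1} ≡ 6 × 3 ≡ 18 (mod 19)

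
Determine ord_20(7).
Powers of 7 mod 20: 7^1≡7, 7^2≡9, 7^3≡3, 7^4≡1. Order = 4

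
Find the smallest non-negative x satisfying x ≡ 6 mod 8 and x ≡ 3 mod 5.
M = 8 × 5 = 40. M₁ = 5, y₁ ≡ 5 mod 8. M₂ = 8, y₂ ≡ 2 mod 5. x = 6×5×5 + 3×8×2 ≡ 38 mod 40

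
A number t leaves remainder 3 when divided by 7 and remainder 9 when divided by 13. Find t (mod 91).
M = 7 × 13 = 91. M₁ = 13, y₁ ≡ 6 (mod 7). M₂ = 7, y₂ ≡ 2 (mod 13). t = 3×13×6 + 9×7×2 ≡ 87 (mod 91)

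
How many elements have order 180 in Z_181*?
Number of primitive roots mod 181 = φ(p-1) = φ(180) = 48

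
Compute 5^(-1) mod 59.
Since 59 is prime, by Fermat 5^(-1) ≡ 5^{57} ≡ 12 mod 59. Verify: 5 × 12 = 60 ≡ 1 mod 59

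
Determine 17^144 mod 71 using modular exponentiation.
Using Fermat: 17^{70} ≡ 1 mod 71. 144 ≡ 4 mod 70. So 17^{144} ≡ 17^{4} ≡ 25 mod 71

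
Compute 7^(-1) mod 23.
Since 23 is prime, by Fermat 7^(-1) ≡ 7^{21} ≡ 10 mod 23. Verify: 7 × 10 = 70 ≡ 1 mod 23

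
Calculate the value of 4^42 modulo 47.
By repeated squaring mod 47: 4^{1}≡4, 4^{2}≡16, 4^{4}≡21, 4^{8}≡18, 4^{16}≡42, 4^{32}≡25. Then 4^{42} = 4^{32+8+2} ≡ 25 × 18 × 16 ≡ 9 mod 47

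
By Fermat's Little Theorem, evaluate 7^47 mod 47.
By Fermat: 7^{46} ≡ 1 mod 47. So 7^{47} = 7^{46} · 7^{1} ≡ 7^{1} ≡ 7 mod 47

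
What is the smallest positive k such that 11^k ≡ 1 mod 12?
Powers of 11 mod 12: 11^1≡11, 11^2≡1. So the order of 11 is 2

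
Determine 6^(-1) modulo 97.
Since 97 is prime, by Fermat 6^(-1) ≡ 6^{95} ≡ 81 mod 97. Verify: 6 × 81 = 486 ≡ 1 mod 97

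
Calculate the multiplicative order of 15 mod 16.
Powers of 15 mod 16: 15^1≡15, 15^2≡1. Order = 2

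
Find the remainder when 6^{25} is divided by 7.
By Fermat: 6^{6} ≡ 1 (mod 7). 25 = 4×6 + 1. So 6^{25} ≡ 6^{1} ≡ 6 (mod 7)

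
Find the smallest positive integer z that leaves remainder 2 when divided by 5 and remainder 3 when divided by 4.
M = 5 × 4 = 20. M₁ = 4, y₁ ≡ 4 mod 5. M₂ = 5, y₂ ≡ 1 mod 4. z = 2×4×4 + 3×5×1 ≡ 7 mod 20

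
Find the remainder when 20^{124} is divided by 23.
By Fermat: 20^{22} ≡ 1 (mod 23). 124 = 5×22 + 14. So 20^{124} ≡ 20^{14} ≡ 4 (mod 23)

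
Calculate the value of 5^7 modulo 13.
By repeated squaring mod 13: 5^{1}≡5, 5^{2}≡12, 5^{4}≡1. Then 5^{7} = 5^{4+2+1} ≡ 1 × 12 × 5 ≡ 8 mod 13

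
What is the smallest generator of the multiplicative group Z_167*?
g = 5. Powers: [5, 25, 125, 124, 119, 94, ...] generates all 166 non-zero residues.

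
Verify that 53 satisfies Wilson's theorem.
(52)! mod 53 = 52. Since this equals -1 mod 53, Wilson confirms 53 is prime.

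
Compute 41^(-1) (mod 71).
Since 71 is prime, by Fermat 41^(-1) ≡ 41^{69} ≡ 26 (mod 71). Verify: 41 × 26 = 1066 ≡ 1 (mod 71)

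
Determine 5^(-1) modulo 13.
Since 13 is prime, by Fermat 5^(-1) ≡ 5^{11} ≡ 8 mod 13. Verify: 5 × 8 = 40 ≡ 1 mod 13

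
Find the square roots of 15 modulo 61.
The square roots of 15 mod 61 are 25 and 36. Verify: 25² = 625 ≡ 15 mod 61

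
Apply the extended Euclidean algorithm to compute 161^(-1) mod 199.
Extended GCD: 161(89) + 199(-72) = 1. So 161^(-1) ≡ 89 mod 199. Verify: 161 × 89 = 14329 ≡ 1 mod 199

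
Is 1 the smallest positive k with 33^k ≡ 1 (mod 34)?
Powers of 33 mod 34: 33^1≡33, 33^2≡1. 33^1≡33≢1, so ord ≠ 1. No, the actual order is 2.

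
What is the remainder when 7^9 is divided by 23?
By repeated squaring (mod 23): 7^{1}≡7, 7^{2}≡3, 7^{4}≡9, 7^{8}≡12. Then 7^{9} = 7^{8+1} ≡ 12 × 7 ≡ 15 (mod 23)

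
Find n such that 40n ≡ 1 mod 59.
Since 59 is prime, by Fermat 40^(-1) ≡ 40^{57} ≡ 31 mod 59. Verify: 40 × 31 = 1240 ≡ 1 mod 59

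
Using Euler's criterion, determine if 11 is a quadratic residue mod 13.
By Euler's criterion: 11^{6} ≡ 12 (mod 13). Since this equals -1 (≡ 12), 11 is not a QR.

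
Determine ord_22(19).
Powers of 19 mod 22: 19^1≡19, 19^2≡9, 19^3≡17, 19^4≡15, 19^5≡21, 19^6≡3, 19^7≡13, 19^8≡5, 19^9≡7, 19^10≡1. Order = 10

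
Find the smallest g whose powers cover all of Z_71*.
g = 7. Powers: [7, 49, 59, 58, 51, 2, 14, 27, 47, ...] generates all 70 non-zero residues.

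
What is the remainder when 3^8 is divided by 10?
By repeated squaring (mod 10): 3^{1}≡3, 3^{2}≡9, 3^{4}≡1, 3^{8}≡1. So 3^{8} ≡ 1 (mod 10)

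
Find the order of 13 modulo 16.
Powers of 13 mod 16: 13^1≡13, 13^2≡9, 13^3≡5, 13^4≡1. ord_16(13) = 4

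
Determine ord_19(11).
Powers of 11 mod 19: 11^1≡11, 11^2≡7, 11^3≡1. Order = 3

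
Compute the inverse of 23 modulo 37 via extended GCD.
Extended GCD: 23(-8) + 37(5) = 1. So 23^(-1) ≡ -8 ≡ 29 (mod 37). Verify: 23 × 29 = 667 ≡ 1 (mod 37)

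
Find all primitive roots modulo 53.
There are φ(52) = 24 primitive roots mod 53: {2, 3, 5, 8, 12, 14, 18, 19, 20, 21, 22, 26, 27, 31, 32, 33, 34, 35, 39, 41, 45, 48, 50, 51}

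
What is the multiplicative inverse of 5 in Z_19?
Since 19 is prime, by Fermat 5^(-1) ≡ 5^{17} ≡ 4 (mod 19). Verify: 5 × 4 = 20 ≡ 1 (mod 19)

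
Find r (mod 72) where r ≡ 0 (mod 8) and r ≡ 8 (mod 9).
M = 8 × 9 = 72. M₁ = 9, y₁ ≡ 1 (mod 8). M₂ = 8, y₂ ≡ 8 (mod 9). r = 0×9×1 + 8×8×8 ≡ 8 (mod 72)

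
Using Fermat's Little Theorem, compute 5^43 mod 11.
By Fermat: 5^{10} ≡ 1 (mod 11). 43 = 4×10 + 3. So 5^{43} ≡ 5^{3} ≡ 4 (mod 11)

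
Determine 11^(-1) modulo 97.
Since 97 is prime, by Fermat 11^(-1) ≡ 11^{95} ≡ 53 mod 97. Verify: 11 × 53 = 583 ≡ 1 mod 97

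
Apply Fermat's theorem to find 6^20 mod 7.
By Fermat: 6^{6} ≡ 1 mod 7. 20 = 3×6 + 2. So 6^{20} ≡ 6^{2} ≡ 1 mod 7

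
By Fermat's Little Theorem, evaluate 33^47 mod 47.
By Fermat: 33^{46} ≡ 1 mod 47. So 33^{47} = 33^{46} · 33^{1} ≡ 33^{1} ≡ 33 mod 47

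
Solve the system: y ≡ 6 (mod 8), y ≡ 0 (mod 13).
M = 8 × 13 = 104. M₁ = 13, y₁ ≡ 5 (mod 8). M₂ = 8, y₂ ≡ 5 (mod 13). y = 6×13×5 + 0×8×5 ≡ 78 (mod 104)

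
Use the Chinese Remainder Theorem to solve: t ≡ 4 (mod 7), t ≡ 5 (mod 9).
M = 7 × 9 = 63. M₁ = 9, y₁ ≡ 4 (mod 7). M₂ = 7, y₂ ≡ 4 (mod 9). t = 4×9×4 + 5×7×4 ≡ 32 (mod 63)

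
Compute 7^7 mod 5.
Using Fermat: 7^{4} ≡ 1 mod 5. 7 ≡ 3 mod 4. So 7^{7} ≡ 7^{3} ≡ 3 mod 5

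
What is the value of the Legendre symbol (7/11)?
(7/11) = 7^{5} mod 11 = -1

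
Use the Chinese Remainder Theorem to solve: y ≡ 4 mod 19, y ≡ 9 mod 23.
M = 19 × 23 = 437. M₁ = 23, y₁ ≡ 5 mod 19. M₂ = 19, y₂ ≡ 17 mod 23. y = 4×23×5 + 9×19×17 ≡ 308 mod 437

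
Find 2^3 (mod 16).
2^{3} = 8 ≡ 8 (mod 16)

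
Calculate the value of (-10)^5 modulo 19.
By repeated squaring (mod 19): (-10)^{1}≡9, (-10)^{2}≡5, (-10)^{4}≡6. Then (-10)^{5} = (-10)^{4+1} ≡ 6 × 9 ≡ 16 (mod 19)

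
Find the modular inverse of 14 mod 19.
Since 19 is prime, by Fermat 14^(-1) ≡ 14^{17} ≡ 15 (mod 19). Verify: 14 × 15 = 210 ≡ 1 (mod 19)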